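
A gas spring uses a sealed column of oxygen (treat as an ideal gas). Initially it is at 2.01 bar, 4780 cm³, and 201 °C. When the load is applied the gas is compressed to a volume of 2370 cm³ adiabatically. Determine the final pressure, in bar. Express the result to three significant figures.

Adiabatic: P₁V₁^γ = P₂V₂^γ ⇒ P₂ = P₁ (V₁/V₂)^γ.
γ = 7/5 for a diatomic ideal gas.
P₂ = 2.01 × (4780/2370)^(7/5) = 5.367 bar.

P₂ ≈ 5.37 bar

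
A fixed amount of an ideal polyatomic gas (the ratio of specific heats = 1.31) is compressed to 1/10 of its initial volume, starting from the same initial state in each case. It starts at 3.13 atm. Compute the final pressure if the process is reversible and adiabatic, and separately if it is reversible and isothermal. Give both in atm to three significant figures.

adiabatic: 63.9 atm; isothermal: 31.3 atm

Isothermal: P₂ = P₁(V₁/V₂) = 3.13×10 = 31.3 atm.
Adiabatic: P₂ = P₁(V₁/V₂)^γ = 3.13×10^(1.31) = 63.91 atm.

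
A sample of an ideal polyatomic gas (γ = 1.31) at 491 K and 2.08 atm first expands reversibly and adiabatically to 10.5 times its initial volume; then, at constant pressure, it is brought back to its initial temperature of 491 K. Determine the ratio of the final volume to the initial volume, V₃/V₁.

Adiabatic step: V₂/V₁ = 10.5; T₂ = T₁·(1/10.5)^(0.31) = 236.9 K.
Isobaric step: V₃/V₂ = T₃/T₂ = 491/236.9.
V₃/V₁ = (V₂/V₁)(V₃/V₂) = 10.5 × (491/236.9) = 21.76.

V₃/V₁ ≈ 21.8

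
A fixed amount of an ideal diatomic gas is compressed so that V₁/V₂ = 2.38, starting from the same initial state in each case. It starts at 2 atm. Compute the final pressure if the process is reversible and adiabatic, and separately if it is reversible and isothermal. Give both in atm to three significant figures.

adiabatic: 6.73 atm; isothermal: 4.76 atm

For a diatomic ideal gas γ = 7/5.
Isothermal: P₂ = P₁(V₁/V₂) = 2×2.38 = 4.76 atm.
Adiabatic: P₂ = P₁(V₁/V₂)^γ = 2×2.38^(7/5) = 6.733 atm.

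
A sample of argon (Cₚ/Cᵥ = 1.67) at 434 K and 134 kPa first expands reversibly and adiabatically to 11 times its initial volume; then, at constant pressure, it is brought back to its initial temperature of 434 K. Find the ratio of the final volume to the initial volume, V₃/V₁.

V₃/V₁ ≈ 54.8

Adiabatic step: V₂/V₁ = 11; T₂ = T₁·(1/11)^(0.67) = 87.05 K.
Isobaric step: V₃/V₂ = T₃/T₂ = 434/87.05.
V₃/V₁ = (V₂/V₁)(V₃/V₂) = 11 × (434/87.05) = 54.84.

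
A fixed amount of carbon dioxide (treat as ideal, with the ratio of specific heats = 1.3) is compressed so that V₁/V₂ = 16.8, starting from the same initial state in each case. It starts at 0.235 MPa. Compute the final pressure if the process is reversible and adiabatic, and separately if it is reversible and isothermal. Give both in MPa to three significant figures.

adiabatic: 9.20 MPa; isothermal: 3.95 MPa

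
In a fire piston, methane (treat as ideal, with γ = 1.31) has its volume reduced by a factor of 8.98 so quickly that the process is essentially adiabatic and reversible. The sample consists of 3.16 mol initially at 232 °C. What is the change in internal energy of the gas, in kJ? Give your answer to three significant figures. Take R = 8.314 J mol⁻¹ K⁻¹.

ΔU ≈ 41.7 kJ

For a reversible adiabat TV^(γ−1) is constant, so T₂ = T₁ (V₁/V₂)^(γ−1).
T₁ = 232 °C = 505.1 K.
T₂ = 505.1 × 8.98^(0.31) = 997.6 K.
Q = 0, so ΔU = W_on_gas = nCᵥΔT with Cᵥ = R/(γ−1) = 26.82 J/(mol·K).
ΔU = 3.16 × 26.82 × (997.6 − 505.1) = 41730 J.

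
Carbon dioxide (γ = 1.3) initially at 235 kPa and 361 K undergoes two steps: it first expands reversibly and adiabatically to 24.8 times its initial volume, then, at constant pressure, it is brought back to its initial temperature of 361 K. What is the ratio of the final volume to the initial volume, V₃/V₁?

V₃/V₁ ≈ 65.0

Adiabatic step: V₂/V₁ = 24.8; T₂ = T₁·(1/24.8)^(0.3) = 137.8 K.
Isobaric step: V₃/V₂ = T₃/T₂ = 361/137.8.
V₃/V₁ = (V₂/V₁)(V₃/V₂) = 24.8 × (361/137.8) = 64.98.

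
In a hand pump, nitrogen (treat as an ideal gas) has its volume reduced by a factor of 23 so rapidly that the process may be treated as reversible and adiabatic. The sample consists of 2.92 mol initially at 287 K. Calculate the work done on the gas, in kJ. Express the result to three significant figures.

Adiabatic: T₁V₁^(γ−1) = T₂V₂^(γ−1) ⇒ T₂ = T₁ (V₁/V₂)^(γ−1).
γ = 7/5 for a diatomic ideal gas, so γ−1 = 2/5.
T₂ = 287 × 23^(2/5) = 1006 K.
Q = 0, so ΔU = W_on_gas = nCᵥΔT with Cᵥ = R/(γ−1) = 20.79 J/(mol·K).
ΔU = 2.92 × 20.79 × (1006 − 287) = 43630 J.

W ≈ 43.6 kJ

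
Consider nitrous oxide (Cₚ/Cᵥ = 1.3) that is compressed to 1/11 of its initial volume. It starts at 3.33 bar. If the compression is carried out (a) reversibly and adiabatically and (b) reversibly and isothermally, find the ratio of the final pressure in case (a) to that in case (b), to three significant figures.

P_adiabatic / P_isothermal ≈ 2.05

Isothermal: P_b = P₁(V₁/V₂) = 3.33×11.
Adiabatic: P_a = P₁(V₁/V₂)^γ = 3.33×11^(1.3).
P_a/P_b = (V₁/V₂)^(γ−1) = 11^(0.3) = 2.053.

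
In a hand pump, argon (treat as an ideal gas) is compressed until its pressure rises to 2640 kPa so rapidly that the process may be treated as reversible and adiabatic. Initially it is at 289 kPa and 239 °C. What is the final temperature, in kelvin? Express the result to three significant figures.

T₂ ≈ 1240 K

Along an adiabat T P^((1−γ)/γ) is constant, so T₂ = T₁ (P₂/P₁)^((γ−1)/γ).
For a monatomic ideal gas γ = 5/3, so (γ−1)/γ = 2/5.
T₁ = 239 °C = 512.1 K.
T₂ = 512.1 × (2640/289)^(2/5) = 1241 K.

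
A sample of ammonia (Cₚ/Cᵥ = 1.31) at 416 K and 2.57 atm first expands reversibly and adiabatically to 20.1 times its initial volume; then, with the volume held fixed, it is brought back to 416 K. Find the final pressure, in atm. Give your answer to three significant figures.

Adiabatic step (PV^γ = const): P₂ = 2.57×(1/20.1)^(1.31) = 0.05044 atm; T₂ = 416×(1/20.1)^(0.31) = 164.1 K.
Isochoric: P₃ = P₂(T₃/T₂) = 0.05044 × (416/164.1) = 0.1279 atm.

P₃ ≈ 0.128 atm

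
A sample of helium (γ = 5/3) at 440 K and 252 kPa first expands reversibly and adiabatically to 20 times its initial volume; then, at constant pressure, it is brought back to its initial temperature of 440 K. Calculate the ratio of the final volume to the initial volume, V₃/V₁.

V₃/V₁ ≈ 147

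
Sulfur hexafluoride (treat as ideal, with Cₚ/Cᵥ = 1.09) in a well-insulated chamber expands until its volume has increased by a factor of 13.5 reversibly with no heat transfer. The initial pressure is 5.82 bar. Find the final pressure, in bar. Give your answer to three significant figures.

P₂ ≈ 0.341 bar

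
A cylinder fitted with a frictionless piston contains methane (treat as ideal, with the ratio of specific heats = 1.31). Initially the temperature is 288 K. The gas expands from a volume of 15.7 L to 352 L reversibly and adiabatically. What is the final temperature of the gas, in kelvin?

T₂ ≈ 110 K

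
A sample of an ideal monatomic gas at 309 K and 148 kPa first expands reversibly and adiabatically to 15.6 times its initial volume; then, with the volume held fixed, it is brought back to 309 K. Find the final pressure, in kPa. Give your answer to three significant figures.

For a monatomic ideal gas γ = 5/3.
Adiabatic step (PV^γ = const): P₂ = 148×(1/15.6)^(5/3) = 1.52 kPa; T₂ = 309×(1/15.6)^(2/3) = 49.49 K.
Isochoric: P₃ = P₂(T₃/T₂) = 1.52 × (309/49.49) = 9.487 kPa.

P₃ ≈ 9.49 kPa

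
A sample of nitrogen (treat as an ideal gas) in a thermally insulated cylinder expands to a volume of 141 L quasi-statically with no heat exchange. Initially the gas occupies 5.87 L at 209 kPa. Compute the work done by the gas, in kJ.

W ≈ 2.21 kJ

γ = 7/5 for a diatomic ideal gas.
P₂ = P₁(V₁/V₂)^γ = 209×(5.87/141)^(7/5) = 2.44 kPa.
For a reversible adiabat, W_by_gas = (P₁V₁ − P₂V₂)/(γ−1).
W_by = (209000×0.00587 − 2440×0.141) / (2/5) = 2207 J.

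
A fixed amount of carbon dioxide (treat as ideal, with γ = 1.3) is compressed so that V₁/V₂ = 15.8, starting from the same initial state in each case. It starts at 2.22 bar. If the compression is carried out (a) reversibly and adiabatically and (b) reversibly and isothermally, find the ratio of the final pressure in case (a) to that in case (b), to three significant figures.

Isothermal: P_b = P₁(V₁/V₂) = 2.22×15.8.
Adiabatic: P_a = P₁(V₁/V₂)^γ = 2.22×15.8^(1.3).
P_a/P_b = (V₁/V₂)^(γ−1) = 15.8^(0.3) = 2.289.

P_adiabatic / P_isothermal ≈ 2.29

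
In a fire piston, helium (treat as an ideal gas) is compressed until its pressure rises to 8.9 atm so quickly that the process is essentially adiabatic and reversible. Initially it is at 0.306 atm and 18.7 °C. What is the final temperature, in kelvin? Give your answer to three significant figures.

Along an adiabat T P^((1−γ)/γ) is constant, so T₂ = T₁ (P₂/P₁)^((γ−1)/γ).
For a monatomic ideal gas γ = 5/3, so (γ−1)/γ = 2/5.
T₁ = 18.7 °C = 291.8 K.
T₂ = 291.8 × (8.9/0.306)^(2/5) = 1124 K.

T₂ ≈ 1120 K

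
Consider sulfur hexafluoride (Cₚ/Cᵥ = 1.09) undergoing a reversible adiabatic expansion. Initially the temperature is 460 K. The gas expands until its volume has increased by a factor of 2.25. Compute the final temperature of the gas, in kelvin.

For a reversible adiabat TV^(γ−1) is constant, so T₂ = T₁ (V₁/V₂)^(γ−1).
T₂ = 460 × (1/2.25)^(0.09) = 427.6 K.

T₂ ≈ 428 K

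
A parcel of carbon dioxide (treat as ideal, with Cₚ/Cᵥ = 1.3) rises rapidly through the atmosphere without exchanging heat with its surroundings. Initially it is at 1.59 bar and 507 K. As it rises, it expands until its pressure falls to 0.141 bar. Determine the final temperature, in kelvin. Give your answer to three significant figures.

Adiabatic: T₂/T₁ = (P₂/P₁)^((γ−1)/γ).
T₂ = 507 × (0.141/1.59)^(0.231) = 289.9 K.

T₂ ≈ 290 K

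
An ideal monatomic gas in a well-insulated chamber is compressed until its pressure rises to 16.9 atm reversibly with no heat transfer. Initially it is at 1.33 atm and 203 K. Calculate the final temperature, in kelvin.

T₂ ≈ 561 K

Along an adiabat T P^((1−γ)/γ) is constant, so T₂ = T₁ (P₂/P₁)^((γ−1)/γ).
For a monatomic ideal gas γ = 5/3, so (γ−1)/γ = 2/5.
T₂ = 203 × (16.9/1.33)^(2/5) = 561.2 K.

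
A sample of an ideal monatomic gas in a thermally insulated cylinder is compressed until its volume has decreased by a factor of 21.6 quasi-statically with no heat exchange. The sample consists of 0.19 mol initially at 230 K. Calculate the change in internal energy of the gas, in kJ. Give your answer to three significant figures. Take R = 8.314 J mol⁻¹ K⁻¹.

For a reversible adiabat TV^(γ−1) is constant, so T₂ = T₁ (V₁/V₂)^(γ−1).
γ = 5/3 for a monatomic ideal gas, so γ−1 = 2/3.
T₂ = 230 × 21.6^(2/3) = 1784 K.
Q = 0, so ΔU = W_on_gas = nCᵥΔT with Cᵥ = R/(γ−1) = 12.47 J/(mol·K).
ΔU = 0.19 × 12.47 × (1784 − 230) = 3682 J.

ΔU ≈ 3.68 kJ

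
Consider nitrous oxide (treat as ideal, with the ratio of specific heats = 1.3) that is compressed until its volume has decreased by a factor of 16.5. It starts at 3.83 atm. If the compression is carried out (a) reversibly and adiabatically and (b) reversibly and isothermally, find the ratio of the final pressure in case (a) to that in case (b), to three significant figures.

P_adiabatic / P_isothermal ≈ 2.32

Isothermal: P_b = P₁(V₁/V₂) = 3.83×16.5.
Adiabatic: P_a = P₁(V₁/V₂)^γ = 3.83×16.5^(1.3).
P_a/P_b = (V₁/V₂)^(γ−1) = 16.5^(0.3) = 2.319.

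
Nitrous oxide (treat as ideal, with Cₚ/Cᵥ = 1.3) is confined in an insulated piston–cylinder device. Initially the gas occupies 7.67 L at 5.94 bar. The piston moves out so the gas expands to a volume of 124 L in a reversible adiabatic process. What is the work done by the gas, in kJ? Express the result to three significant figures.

W ≈ 8.60 kJ

P₂ = P₁(V₁/V₂)^γ = 5.94×(7.67/124)^(1.3) = 0.1594 bar.
For a reversible adiabat, W_by_gas = (P₁V₁ − P₂V₂)/(γ−1).
W_by = (594000×0.00767 − 15940×0.124) / (0.3) = 8597 J.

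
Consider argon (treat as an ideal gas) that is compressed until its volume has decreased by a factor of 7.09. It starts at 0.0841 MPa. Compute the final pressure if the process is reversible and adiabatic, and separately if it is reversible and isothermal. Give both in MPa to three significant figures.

adiabatic: 2.20 MPa; isothermal: 0.596 MPa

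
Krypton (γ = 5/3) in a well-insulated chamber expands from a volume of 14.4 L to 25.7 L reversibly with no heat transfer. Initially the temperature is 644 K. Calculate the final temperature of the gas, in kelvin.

T₂ ≈ 438 K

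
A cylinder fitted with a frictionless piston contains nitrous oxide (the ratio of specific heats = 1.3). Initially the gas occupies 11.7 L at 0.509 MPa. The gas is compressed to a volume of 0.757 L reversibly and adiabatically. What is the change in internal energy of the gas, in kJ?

ΔU ≈ 25.3 kJ

P₂ = P₁(V₁/V₂)^γ = 0.509×(11.7/0.757)^(1.3) = 17.89 MPa.
For a reversible adiabat, W_by_gas = (P₁V₁ − P₂V₂)/(γ−1).
W_by = (509000×0.0117 − 1.789×10^7×0.000757) / (0.3) = -25280 J.
Q = 0 ⇒ ΔU = −W_by = 25280 J.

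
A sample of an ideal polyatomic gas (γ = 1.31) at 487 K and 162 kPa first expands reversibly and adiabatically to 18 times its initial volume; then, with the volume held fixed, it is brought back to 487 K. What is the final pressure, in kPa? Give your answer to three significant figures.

P₃ ≈ 9.00 kPa

Adiabatic step (PV^γ = const): P₂ = 162×(1/18)^(1.31) = 3.674 kPa; T₂ = 487×(1/18)^(0.31) = 198.8 K.
Isochoric: P₃ = P₂(T₃/T₂) = 3.674 × (487/198.8) = 9 kPa.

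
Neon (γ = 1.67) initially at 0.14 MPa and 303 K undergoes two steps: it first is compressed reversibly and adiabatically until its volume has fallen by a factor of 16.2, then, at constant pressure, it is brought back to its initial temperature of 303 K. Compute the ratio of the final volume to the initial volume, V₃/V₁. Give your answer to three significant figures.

Adiabatic step: V₂/V₁ = 0.06173; T₂ = T₁·16.2^(0.67) = 1958 K.
Isobaric step: V₃/V₂ = T₃/T₂ = 303/1958.
V₃/V₁ = (V₂/V₁)(V₃/V₂) = 0.06173 × (303/1958) = 0.009552.

V₃/V₁ ≈ 0.00955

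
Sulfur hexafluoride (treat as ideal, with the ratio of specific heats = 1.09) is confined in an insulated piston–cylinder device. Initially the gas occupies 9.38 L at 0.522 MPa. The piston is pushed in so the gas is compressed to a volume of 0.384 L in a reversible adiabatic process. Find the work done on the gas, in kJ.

W ≈ 18.1 kJ

P₂ = P₁(V₁/V₂)^γ = 0.522×(9.38/0.384)^(1.09) = 17 MPa.
For a reversible adiabat, W_by_gas = (P₁V₁ − P₂V₂)/(γ−1).
W_by = (522000×0.00938 − 1.7×10^7×0.000384) / (0.09) = -18130 J.
W_on_gas = −W_by = 18130 J.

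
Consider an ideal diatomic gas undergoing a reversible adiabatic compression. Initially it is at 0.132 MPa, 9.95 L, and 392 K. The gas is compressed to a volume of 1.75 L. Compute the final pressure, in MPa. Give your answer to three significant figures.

P₂ ≈ 1.50 MPa

Since PV^γ is constant along a reversible adiabat, P₂ = P₁ (V₁/V₂)^γ.
γ = 7/5 for a diatomic ideal gas.
P₂ = 0.132 × (9.95/1.75)^(7/5) = 1.504 MPa.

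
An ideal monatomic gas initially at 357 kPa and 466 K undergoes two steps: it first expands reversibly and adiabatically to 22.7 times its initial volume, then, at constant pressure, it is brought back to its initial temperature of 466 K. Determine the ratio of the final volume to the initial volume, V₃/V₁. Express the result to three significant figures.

For a monatomic ideal gas γ = 5/3.
Adiabatic step: V₂/V₁ = 22.7; T₂ = T₁·(1/22.7)^(2/3) = 58.13 K.
Isobaric step: V₃/V₂ = T₃/T₂ = 466/58.13.
V₃/V₁ = (V₂/V₁)(V₃/V₂) = 22.7 × (466/58.13) = 182.

V₃/V₁ ≈ 182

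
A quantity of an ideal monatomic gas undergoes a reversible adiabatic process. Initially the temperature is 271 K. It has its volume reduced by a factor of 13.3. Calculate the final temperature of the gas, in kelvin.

T₂ ≈ 1520 K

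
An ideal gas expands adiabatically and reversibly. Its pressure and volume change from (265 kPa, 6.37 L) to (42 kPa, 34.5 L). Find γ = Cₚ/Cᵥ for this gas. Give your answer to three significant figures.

PV^γ = const ⇒ γ = ln(P₂/P₁) / ln(V₁/V₂).
γ = ln(42/265) / ln(6.37/34.5) = 1.09.

γ ≈ 1.09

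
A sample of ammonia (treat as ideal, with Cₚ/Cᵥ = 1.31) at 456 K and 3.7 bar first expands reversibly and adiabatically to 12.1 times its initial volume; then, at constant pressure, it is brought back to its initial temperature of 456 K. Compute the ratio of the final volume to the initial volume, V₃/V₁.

Adiabatic step: V₂/V₁ = 12.1; T₂ = T₁·(1/12.1)^(0.31) = 210.5 K.
Isobaric step: V₃/V₂ = T₃/T₂ = 456/210.5.
V₃/V₁ = (V₂/V₁)(V₃/V₂) = 12.1 × (456/210.5) = 26.21.

V₃/V₁ ≈ 26.2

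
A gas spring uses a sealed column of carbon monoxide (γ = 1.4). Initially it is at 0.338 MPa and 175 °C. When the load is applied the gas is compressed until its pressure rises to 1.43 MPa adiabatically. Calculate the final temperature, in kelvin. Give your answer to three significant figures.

T₂ ≈ 677 K

Adiabatic: T₂/T₁ = (P₂/P₁)^((γ−1)/γ).
T₁ = 175 °C = 448.1 K.
T₂ = 448.1 × (1.43/0.338)^(0.286) = 676.7 K.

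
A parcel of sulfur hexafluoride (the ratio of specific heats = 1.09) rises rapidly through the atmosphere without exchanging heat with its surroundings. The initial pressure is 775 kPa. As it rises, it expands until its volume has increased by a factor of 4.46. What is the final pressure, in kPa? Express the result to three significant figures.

Adiabatic: P₁V₁^γ = P₂V₂^γ ⇒ P₂ = P₁ (V₁/V₂)^γ.
P₂ = 775 × (1/4.46)^(1.09) = 151.9 kPa.

P₂ ≈ 152 kPa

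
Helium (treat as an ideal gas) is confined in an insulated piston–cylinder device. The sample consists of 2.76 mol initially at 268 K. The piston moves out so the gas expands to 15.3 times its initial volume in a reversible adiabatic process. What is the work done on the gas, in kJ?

Adiabatic: T₁V₁^(γ−1) = T₂V₂^(γ−1) ⇒ T₂ = T₁ (V₁/V₂)^(γ−1).
γ = 5/3 for a monatomic ideal gas, so γ−1 = 2/3.
T₂ = 268 × (1/15.3)^(2/3) = 43.49 K.
Q = 0, so ΔU = W_on_gas = nCᵥΔT with Cᵥ = R/(γ−1) = 12.47 J/(mol·K).
ΔU = 2.76 × 12.47 × (43.49 − 268) = -7728 J.

W ≈ -7.73 kJ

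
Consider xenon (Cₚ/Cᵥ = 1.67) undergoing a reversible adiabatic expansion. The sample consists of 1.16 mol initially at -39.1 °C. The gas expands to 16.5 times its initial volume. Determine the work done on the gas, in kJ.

For a reversible adiabat TV^(γ−1) is constant, so T₂ = T₁ (V₁/V₂)^(γ−1).
T₁ = -39.1 °C = 234 K.
T₂ = 234 × (1/16.5)^(0.67) = 35.78 K.
Q = 0, so ΔU = W_on_gas = nCᵥΔT with Cᵥ = R/(γ−1) = 12.41 J/(mol·K).
ΔU = 1.16 × 12.41 × (35.78 − 234) = -2854 J.

W ≈ -2.85 kJ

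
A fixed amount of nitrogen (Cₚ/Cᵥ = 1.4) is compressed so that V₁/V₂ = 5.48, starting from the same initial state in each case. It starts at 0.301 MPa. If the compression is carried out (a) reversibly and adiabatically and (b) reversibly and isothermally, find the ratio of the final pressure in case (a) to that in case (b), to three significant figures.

Isothermal: P_b = P₁(V₁/V₂) = 0.301×5.48.
Adiabatic: P_a = P₁(V₁/V₂)^γ = 0.301×5.48^(1.4).
P_a/P_b = (V₁/V₂)^(γ−1) = 5.48^(0.4) = 1.975.

P_adiabatic / P_isothermal ≈ 1.97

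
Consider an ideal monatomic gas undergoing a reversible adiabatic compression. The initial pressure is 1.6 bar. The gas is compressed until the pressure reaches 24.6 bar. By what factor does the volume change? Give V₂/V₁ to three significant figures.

From PV^γ = const, V₂/V₁ = (P₁/P₂)^(1/γ).
For a monatomic ideal gas γ = 5/3.
V₂/V₁ = (1.6/24.6)^(3/5) = 0.194.

V₂/V₁ ≈ 0.194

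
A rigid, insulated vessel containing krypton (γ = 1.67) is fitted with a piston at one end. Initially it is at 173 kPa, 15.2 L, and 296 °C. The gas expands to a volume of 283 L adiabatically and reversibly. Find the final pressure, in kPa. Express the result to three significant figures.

P₂ ≈ 1.31 kPa

Since PV^γ is constant along a reversible adiabat, P₂ = P₁ (V₁/V₂)^γ.
P₂ = 173 × (15.2/283)^(1.67) = 1.31 kPa.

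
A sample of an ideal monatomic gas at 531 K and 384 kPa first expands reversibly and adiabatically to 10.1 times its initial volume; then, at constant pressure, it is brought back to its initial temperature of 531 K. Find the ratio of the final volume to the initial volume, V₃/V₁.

For a monatomic ideal gas γ = 5/3.
Adiabatic step: V₂/V₁ = 10.1; T₂ = T₁·(1/10.1)^(2/3) = 113.6 K.
Isobaric step: V₃/V₂ = T₃/T₂ = 531/113.6.
V₃/V₁ = (V₂/V₁)(V₃/V₂) = 10.1 × (531/113.6) = 47.19.

V₃/V₁ ≈ 47.2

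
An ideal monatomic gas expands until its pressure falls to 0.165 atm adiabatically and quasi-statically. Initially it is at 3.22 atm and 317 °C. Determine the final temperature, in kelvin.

T₂ ≈ 180 K

Adiabatic: T₂/T₁ = (P₂/P₁)^((γ−1)/γ).
For a monatomic ideal gas γ = 5/3, so (γ−1)/γ = 2/5.
T₁ = 317 °C = 590.1 K.
T₂ = 590.1 × (0.165/3.22)^(2/5) = 179.8 K.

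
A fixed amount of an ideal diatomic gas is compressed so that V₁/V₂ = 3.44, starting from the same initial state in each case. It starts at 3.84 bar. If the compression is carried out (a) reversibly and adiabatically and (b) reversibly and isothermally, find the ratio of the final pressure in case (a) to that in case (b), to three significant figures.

P_adiabatic / P_isothermal ≈ 1.64

For a diatomic ideal gas γ = 7/5.
Isothermal: P_b = P₁(V₁/V₂) = 3.84×3.44.
Adiabatic: P_a = P₁(V₁/V₂)^γ = 3.84×3.44^(7/5).
P_a/P_b = (V₁/V₂)^(γ−1) = 3.44^(2/5) = 1.639.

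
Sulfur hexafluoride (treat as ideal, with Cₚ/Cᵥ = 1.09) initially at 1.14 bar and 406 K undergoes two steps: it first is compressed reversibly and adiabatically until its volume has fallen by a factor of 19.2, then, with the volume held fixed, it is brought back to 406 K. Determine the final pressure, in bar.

Adiabatic step (PV^γ = const): P₂ = 1.14×19.2^(1.09) = 28.56 bar; T₂ = 406×19.2^(0.09) = 529.7 K.
Isochoric: P₃ = P₂(T₃/T₂) = 28.56 × (406/529.7) = 21.89 bar.

P₃ ≈ 21.9 bar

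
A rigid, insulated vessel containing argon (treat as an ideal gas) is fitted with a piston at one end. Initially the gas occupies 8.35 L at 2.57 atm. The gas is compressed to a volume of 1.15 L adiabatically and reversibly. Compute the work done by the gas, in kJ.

W ≈ -8.97 kJ

γ = 5/3 for a monatomic ideal gas.
P₂ = P₁(V₁/V₂)^γ = 2.57×(8.35/1.15)^(5/3) = 69.97 atm.
For a reversible adiabat, W_by_gas = (P₁V₁ − P₂V₂)/(γ−1).
W_by = (260400×0.00835 − 7.09×10^6×0.00115) / (2/3) = -8968 J.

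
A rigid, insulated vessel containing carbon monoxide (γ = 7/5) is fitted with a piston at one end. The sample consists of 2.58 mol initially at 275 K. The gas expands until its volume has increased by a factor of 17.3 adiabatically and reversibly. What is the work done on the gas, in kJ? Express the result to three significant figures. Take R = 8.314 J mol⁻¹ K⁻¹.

W ≈ -10.0 kJ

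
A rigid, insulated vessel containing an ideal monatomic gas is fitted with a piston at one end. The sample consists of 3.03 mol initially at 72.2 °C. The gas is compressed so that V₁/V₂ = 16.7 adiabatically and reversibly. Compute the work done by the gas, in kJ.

W ≈ -72.2 kJ

For a reversible adiabat TV^(γ−1) is constant, so T₂ = T₁ (V₁/V₂)^(γ−1).
γ = 5/3 for a monatomic ideal gas, so γ−1 = 2/3.
T₁ = 72.2 °C = 345.3 K.
T₂ = 345.3 × 16.7^(2/3) = 2256 K.
Q = 0, so ΔU = W_on_gas = nCᵥΔT with Cᵥ = R/(γ−1) = 12.47 J/(mol·K).
ΔU = 3.03 × 12.47 × (2256 − 345.3) = 72210 J.
Work done by the gas = −ΔU = -72210 J.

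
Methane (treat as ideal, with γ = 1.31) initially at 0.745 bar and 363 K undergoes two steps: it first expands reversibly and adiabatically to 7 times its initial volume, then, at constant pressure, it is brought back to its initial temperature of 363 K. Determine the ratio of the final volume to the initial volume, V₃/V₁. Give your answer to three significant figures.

Adiabatic step: V₂/V₁ = 7; T₂ = T₁·(1/7)^(0.31) = 198.6 K.
Isobaric step: V₃/V₂ = T₃/T₂ = 363/198.6.
V₃/V₁ = (V₂/V₁)(V₃/V₂) = 7 × (363/198.6) = 12.8.

V₃/V₁ ≈ 12.8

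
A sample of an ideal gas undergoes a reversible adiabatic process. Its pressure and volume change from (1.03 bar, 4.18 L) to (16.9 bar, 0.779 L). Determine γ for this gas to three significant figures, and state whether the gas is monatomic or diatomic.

γ ≈ 1.67; monatomic

PV^γ = const ⇒ γ = ln(P₂/P₁) / ln(V₁/V₂).
γ = ln(16.9/1.03) / ln(4.18/0.779) = 1.665.
γ ≈ 1.67 is close to 5/3, so the gas is monatomic.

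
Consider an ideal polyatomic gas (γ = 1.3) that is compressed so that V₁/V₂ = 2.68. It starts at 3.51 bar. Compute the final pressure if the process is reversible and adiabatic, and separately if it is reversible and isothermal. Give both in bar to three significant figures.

Isothermal: P₂ = P₁(V₁/V₂) = 3.51×2.68 = 9.407 bar.
Adiabatic: P₂ = P₁(V₁/V₂)^γ = 3.51×2.68^(1.3) = 12.64 bar.

adiabatic: 12.6 bar; isothermal: 9.41 bar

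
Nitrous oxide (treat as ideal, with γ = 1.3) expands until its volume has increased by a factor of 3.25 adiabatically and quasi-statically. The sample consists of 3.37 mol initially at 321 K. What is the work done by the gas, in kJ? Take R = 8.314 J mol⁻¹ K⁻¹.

Adiabatic: T₁V₁^(γ−1) = T₂V₂^(γ−1) ⇒ T₂ = T₁ (V₁/V₂)^(γ−1).
T₂ = 321 × (1/3.25)^(0.3) = 225.4 K.
Q = 0, so ΔU = W_on_gas = nCᵥΔT with Cᵥ = R/(γ−1) = 27.71 J/(mol·K).
ΔU = 3.37 × 27.71 × (225.4 − 321) = -8929 J.
Work done by the gas = −ΔU = 8929 J.

W ≈ 8.93 kJ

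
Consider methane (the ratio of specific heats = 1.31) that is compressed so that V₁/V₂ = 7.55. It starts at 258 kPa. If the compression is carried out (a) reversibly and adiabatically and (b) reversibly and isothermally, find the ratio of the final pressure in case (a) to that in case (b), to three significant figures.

P_adiabatic / P_isothermal ≈ 1.87

Isothermal: P_b = P₁(V₁/V₂) = 258×7.55.
Adiabatic: P_a = P₁(V₁/V₂)^γ = 258×7.55^(1.31).
P_a/P_b = (V₁/V₂)^(γ−1) = 7.55^(0.31) = 1.871.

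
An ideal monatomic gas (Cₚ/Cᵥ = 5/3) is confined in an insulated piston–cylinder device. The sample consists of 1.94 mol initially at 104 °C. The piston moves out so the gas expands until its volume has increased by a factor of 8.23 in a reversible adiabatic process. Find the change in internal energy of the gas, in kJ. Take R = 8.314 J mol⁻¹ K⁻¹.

ΔU ≈ -6.89 kJ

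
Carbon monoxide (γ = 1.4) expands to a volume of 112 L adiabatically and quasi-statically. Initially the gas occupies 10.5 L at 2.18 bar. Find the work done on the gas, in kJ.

P₂ = P₁(V₁/V₂)^γ = 2.18×(10.5/112)^(1.4) = 0.07929 bar.
For a reversible adiabat, W_by_gas = (P₁V₁ − P₂V₂)/(γ−1).
W_by = (218000×0.0105 − 7929×0.112) / (0.4) = 3502 J.
W_on_gas = −W_by = -3502 J.

W ≈ -3.50 kJ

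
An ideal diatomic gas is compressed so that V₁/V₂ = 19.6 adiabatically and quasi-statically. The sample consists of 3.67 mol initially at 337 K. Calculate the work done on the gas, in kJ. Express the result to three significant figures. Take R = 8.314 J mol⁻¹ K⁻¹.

Adiabatic: T₁V₁^(γ−1) = T₂V₂^(γ−1) ⇒ T₂ = T₁ (V₁/V₂)^(γ−1).
γ = 7/5 for a diatomic ideal gas, so γ−1 = 2/5.
T₂ = 337 × 19.6^(2/5) = 1108 K.
Q = 0, so ΔU = W_on_gas = nCᵥΔT with Cᵥ = R/(γ−1) = 20.79 J/(mol·K).
ΔU = 3.67 × 20.79 × (1108 − 337) = 58810 J.

W ≈ 58.8 kJ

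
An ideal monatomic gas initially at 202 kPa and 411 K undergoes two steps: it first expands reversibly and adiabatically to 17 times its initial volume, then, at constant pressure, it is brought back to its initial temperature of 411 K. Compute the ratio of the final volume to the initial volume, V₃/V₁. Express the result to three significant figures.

V₃/V₁ ≈ 112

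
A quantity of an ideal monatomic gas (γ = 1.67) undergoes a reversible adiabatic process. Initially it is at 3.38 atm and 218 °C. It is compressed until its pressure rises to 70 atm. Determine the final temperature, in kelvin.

T₂ ≈ 1660 K

Along an adiabat T P^((1−γ)/γ) is constant, so T₂ = T₁ (P₂/P₁)^((γ−1)/γ).
T₁ = 218 °C = 491.1 K.
T₂ = 491.1 × (70/3.38)^(0.401) = 1657 K.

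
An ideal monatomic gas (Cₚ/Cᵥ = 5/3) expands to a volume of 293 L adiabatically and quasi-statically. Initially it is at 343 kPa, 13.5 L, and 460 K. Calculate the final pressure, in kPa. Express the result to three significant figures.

Since PV^γ is constant along a reversible adiabat, P₂ = P₁ (V₁/V₂)^γ.
P₂ = 343 × (13.5/293)^(5/3) = 2.031 kPa.

P₂ ≈ 2.03 kPa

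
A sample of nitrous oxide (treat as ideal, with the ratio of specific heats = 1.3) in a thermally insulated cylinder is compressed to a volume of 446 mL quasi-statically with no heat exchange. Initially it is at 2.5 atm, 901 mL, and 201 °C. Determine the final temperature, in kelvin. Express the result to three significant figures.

Adiabatic: T₁V₁^(γ−1) = T₂V₂^(γ−1) ⇒ T₂ = T₁ (V₁/V₂)^(γ−1).
T₁ = 201 °C = 474.1 K.
T₂ = 474.1 × (901/446)^(0.3) = 585.5 K.

T₂ ≈ 586 K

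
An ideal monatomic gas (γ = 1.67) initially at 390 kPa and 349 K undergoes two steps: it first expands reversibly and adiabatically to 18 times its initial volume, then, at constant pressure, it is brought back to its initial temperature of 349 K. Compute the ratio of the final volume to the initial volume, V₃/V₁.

Adiabatic step: V₂/V₁ = 18; T₂ = T₁·(1/18)^(0.67) = 50.33 K.
Isobaric step: V₃/V₂ = T₃/T₂ = 349/50.33.
V₃/V₁ = (V₂/V₁)(V₃/V₂) = 18 × (349/50.33) = 124.8.

V₃/V₁ ≈ 125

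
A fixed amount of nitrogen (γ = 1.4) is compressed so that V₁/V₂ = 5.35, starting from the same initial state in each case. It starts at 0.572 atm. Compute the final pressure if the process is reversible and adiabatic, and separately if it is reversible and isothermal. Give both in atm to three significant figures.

Isothermal: P₂ = P₁(V₁/V₂) = 0.572×5.35 = 3.06 atm.
Adiabatic: P₂ = P₁(V₁/V₂)^γ = 0.572×5.35^(1.4) = 5.985 atm.

adiabatic: 5.99 atm; isothermal: 3.06 atm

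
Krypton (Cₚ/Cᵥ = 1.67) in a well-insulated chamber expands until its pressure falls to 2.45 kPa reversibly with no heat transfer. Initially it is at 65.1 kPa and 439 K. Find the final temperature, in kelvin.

Adiabatic: T₂/T₁ = (P₂/P₁)^((γ−1)/γ).
T₂ = 439 × (2.45/65.1)^(0.401) = 117.8 K.

T₂ ≈ 118 K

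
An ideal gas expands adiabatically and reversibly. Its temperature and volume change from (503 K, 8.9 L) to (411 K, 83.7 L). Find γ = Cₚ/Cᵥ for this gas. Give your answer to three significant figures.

γ ≈ 1.09

TV^(γ−1) = const ⇒ γ − 1 = ln(T₂/T₁) / ln(V₁/V₂).
γ = 1 + ln(411/503) / ln(8.9/83.7) = 1.09.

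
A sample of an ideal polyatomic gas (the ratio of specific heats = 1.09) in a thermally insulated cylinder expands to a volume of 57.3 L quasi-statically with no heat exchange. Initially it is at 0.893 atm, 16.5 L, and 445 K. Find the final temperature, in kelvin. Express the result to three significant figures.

T₂ ≈ 398 K

For a reversible adiabat TV^(γ−1) is constant, so T₂ = T₁ (V₁/V₂)^(γ−1).
T₂ = 445 × (16.5/57.3)^(0.09) = 397.8 K.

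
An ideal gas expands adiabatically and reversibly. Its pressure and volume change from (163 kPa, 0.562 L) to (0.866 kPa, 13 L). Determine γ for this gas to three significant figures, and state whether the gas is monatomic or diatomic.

PV^γ = const ⇒ γ = ln(P₂/P₁) / ln(V₁/V₂).
γ = ln(0.866/163) / ln(0.562/13) = 1.667.
γ ≈ 1.67 is close to 5/3, so the gas is monatomic.

γ ≈ 1.67; monatomic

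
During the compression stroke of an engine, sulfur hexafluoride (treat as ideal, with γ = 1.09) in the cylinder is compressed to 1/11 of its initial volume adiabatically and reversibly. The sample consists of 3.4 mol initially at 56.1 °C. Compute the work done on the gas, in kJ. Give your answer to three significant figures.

For a reversible adiabat TV^(γ−1) is constant, so T₂ = T₁ (V₁/V₂)^(γ−1).
T₁ = 56.1 °C = 329.2 K.
T₂ = 329.2 × 11^(0.09) = 408.6 K.
Q = 0, so ΔU = W_on_gas = nCᵥΔT with Cᵥ = R/(γ−1) = 92.38 J/(mol·K).
ΔU = 3.4 × 92.38 × (408.6 − 329.2) = 24910 J.

W ≈ 24.9 kJ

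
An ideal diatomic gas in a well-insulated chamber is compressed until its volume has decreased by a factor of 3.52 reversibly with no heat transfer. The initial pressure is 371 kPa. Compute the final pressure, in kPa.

P₂ ≈ 2160 kPa

Adiabatic: P₁V₁^γ = P₂V₂^γ ⇒ P₂ = P₁ (V₁/V₂)^γ.
For a diatomic ideal gas γ = 7/5.
P₂ = 371 × 3.52^(7/5) = 2160 kPa.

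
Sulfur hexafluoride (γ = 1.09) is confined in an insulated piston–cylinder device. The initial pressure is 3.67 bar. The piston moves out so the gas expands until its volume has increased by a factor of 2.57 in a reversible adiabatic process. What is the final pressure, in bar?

Adiabatic: P₁V₁^γ = P₂V₂^γ ⇒ P₂ = P₁ (V₁/V₂)^γ.
P₂ = 3.67 × (1/2.57)^(1.09) = 1.312 bar.

P₂ ≈ 1.31 bar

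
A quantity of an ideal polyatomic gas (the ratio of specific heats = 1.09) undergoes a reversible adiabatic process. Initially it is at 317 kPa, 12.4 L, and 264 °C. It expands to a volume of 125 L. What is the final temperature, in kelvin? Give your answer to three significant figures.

T₂ ≈ 436 K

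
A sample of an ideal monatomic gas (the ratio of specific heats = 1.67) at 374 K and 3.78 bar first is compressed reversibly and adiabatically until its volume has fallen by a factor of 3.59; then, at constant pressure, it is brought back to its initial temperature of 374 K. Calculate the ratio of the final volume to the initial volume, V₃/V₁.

V₃/V₁ ≈ 0.118

Adiabatic step: V₂/V₁ = 0.2786; T₂ = T₁·3.59^(0.67) = 880.6 K.
Isobaric step: V₃/V₂ = T₃/T₂ = 374/880.6.
V₃/V₁ = (V₂/V₁)(V₃/V₂) = 0.2786 × (374/880.6) = 0.1183.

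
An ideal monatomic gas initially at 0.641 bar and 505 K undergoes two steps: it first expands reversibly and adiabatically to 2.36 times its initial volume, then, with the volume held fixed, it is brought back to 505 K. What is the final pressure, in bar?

P₃ ≈ 0.272 bar

For a monatomic ideal gas γ = 5/3.
Adiabatic step (PV^γ = const): P₂ = 0.641×(1/2.36)^(5/3) = 0.1532 bar; T₂ = 505×(1/2.36)^(2/3) = 284.9 K.
Isochoric: P₃ = P₂(T₃/T₂) = 0.1532 × (505/284.9) = 0.2716 bar.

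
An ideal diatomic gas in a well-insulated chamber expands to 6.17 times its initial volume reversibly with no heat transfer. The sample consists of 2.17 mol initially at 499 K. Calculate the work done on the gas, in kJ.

W ≈ -11.6 kJ

Adiabatic: T₁V₁^(γ−1) = T₂V₂^(γ−1) ⇒ T₂ = T₁ (V₁/V₂)^(γ−1).
γ = 7/5 for a diatomic ideal gas, so γ−1 = 2/5.
T₂ = 499 × (1/6.17)^(2/5) = 241 K.
Q = 0, so ΔU = W_on_gas = nCᵥΔT with Cᵥ = R/(γ−1) = 20.79 J/(mol·K).
ΔU = 2.17 × 20.79 × (241 − 499) = -11640 J.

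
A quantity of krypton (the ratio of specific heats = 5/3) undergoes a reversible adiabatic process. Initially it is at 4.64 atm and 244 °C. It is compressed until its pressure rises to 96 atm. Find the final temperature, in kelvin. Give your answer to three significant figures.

T₂ ≈ 1740 K

Along an adiabat T P^((1−γ)/γ) is constant, so T₂ = T₁ (P₂/P₁)^((γ−1)/γ).
T₁ = 244 °C = 517.1 K.
T₂ = 517.1 × (96/4.64)^(2/5) = 1737 K.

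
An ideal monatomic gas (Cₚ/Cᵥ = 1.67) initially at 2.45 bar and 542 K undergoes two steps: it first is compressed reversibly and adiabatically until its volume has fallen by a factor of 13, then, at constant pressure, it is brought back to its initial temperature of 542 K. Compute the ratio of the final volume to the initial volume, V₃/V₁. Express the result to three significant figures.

Adiabatic step: V₂/V₁ = 0.07692; T₂ = T₁·13^(0.67) = 3022 K.
Isobaric step: V₃/V₂ = T₃/T₂ = 542/3022.
V₃/V₁ = (V₂/V₁)(V₃/V₂) = 0.07692 × (542/3022) = 0.01379.

V₃/V₁ ≈ 0.0138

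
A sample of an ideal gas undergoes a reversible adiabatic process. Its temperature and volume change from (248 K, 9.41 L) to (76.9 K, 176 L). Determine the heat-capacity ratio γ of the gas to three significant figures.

γ ≈ 1.40

TV^(γ−1) = const ⇒ γ − 1 = ln(T₂/T₁) / ln(V₁/V₂).
γ = 1 + ln(76.9/248) / ln(9.41/176) = 1.4.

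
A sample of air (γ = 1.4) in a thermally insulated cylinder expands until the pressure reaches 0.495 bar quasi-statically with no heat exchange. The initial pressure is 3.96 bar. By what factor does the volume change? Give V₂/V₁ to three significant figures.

V₂/V₁ ≈ 4.42

From PV^γ = const, V₂/V₁ = (P₁/P₂)^(1/γ).
V₂/V₁ = (3.96/0.495)^(0.714) = 4.416.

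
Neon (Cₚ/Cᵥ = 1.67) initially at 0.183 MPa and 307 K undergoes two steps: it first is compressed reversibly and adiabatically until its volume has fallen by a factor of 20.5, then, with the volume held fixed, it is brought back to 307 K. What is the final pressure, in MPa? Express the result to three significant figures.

P₃ ≈ 3.75 MPa

Adiabatic step (PV^γ = const): P₂ = 0.183×20.5^(1.67) = 28.38 MPa; T₂ = 307×20.5^(0.67) = 2323 K.
Isochoric: P₃ = P₂(T₃/T₂) = 28.38 × (307/2323) = 3.752 MPa.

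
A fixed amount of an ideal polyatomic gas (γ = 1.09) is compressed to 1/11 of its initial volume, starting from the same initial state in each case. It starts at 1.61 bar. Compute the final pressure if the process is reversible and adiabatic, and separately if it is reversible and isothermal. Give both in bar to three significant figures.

Isothermal: P₂ = P₁(V₁/V₂) = 1.61×11 = 17.71 bar.
Adiabatic: P₂ = P₁(V₁/V₂)^γ = 1.61×11^(1.09) = 21.98 bar.

adiabatic: 22.0 bar; isothermal: 17.7 bar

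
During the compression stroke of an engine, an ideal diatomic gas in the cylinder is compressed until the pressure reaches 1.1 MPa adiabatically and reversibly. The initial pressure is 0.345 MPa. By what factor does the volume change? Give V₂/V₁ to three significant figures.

V₂/V₁ ≈ 0.437

From PV^γ = const, V₂/V₁ = (P₁/P₂)^(1/γ).
For a diatomic ideal gas γ = 7/5.
V₂/V₁ = (0.345/1.1)^(5/7) = 0.4368.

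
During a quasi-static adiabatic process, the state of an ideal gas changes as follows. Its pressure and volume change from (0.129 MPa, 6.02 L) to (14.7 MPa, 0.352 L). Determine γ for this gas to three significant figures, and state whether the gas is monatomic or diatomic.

γ ≈ 1.67; monatomic

PV^γ = const ⇒ γ = ln(P₂/P₁) / ln(V₁/V₂).
γ = ln(14.7/0.129) / ln(6.02/0.352) = 1.668.
γ ≈ 1.67 is close to 5/3, so the gas is monatomic.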